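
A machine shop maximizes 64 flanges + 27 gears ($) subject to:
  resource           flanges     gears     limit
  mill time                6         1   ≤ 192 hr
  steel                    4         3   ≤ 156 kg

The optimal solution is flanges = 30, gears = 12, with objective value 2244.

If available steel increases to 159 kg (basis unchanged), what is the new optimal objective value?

Both mill time and steel are binding at x*.
Dual feasibility on the basic columns requires 6·y_mill time + 4·y_steel = 64, 1·y_mill time + 3·y_steel = 27.
→ y_mill time = 6 and y_steel = 7.
Δz = y_steel·Δb = 7 × (3) = 21, so new z* = 2244 + 21 = 2265.

2265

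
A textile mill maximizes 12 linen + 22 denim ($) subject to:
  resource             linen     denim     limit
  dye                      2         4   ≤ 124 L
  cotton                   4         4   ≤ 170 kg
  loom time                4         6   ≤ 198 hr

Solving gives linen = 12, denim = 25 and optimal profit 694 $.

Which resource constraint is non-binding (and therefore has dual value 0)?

cotton

dye: 124/124 (binding)
cotton: 148/170 (slack 22)
loom time: 198/198 (binding)
By complementary slackness, a constraint with positive slack has shadow price 0 → cotton.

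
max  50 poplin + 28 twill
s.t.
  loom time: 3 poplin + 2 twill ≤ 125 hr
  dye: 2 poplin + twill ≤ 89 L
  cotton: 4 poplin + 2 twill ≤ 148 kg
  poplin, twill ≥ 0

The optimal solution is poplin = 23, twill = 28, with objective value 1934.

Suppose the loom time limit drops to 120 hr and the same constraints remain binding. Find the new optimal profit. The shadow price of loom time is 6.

Δb = -5, so new z* = 1934 + (6)·(-5) = 1934 − 30 = 1904.

1904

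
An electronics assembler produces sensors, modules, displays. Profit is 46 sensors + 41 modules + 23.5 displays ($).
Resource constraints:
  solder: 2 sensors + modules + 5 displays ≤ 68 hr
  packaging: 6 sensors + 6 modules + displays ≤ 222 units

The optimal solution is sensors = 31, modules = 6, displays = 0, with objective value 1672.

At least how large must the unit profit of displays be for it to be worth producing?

31

Both solder and packaging are binding at x*.
The binding rows give the dual system: 2·y_solder + 6·y_packaging = 46 and 1·y_solder + 6·y_packaging = 41.
→ y_solder = 5 and y_packaging = 6.
displays enters the basis when its profit ≥ yᵀa₃ = 5·5 + 6·1 = 31.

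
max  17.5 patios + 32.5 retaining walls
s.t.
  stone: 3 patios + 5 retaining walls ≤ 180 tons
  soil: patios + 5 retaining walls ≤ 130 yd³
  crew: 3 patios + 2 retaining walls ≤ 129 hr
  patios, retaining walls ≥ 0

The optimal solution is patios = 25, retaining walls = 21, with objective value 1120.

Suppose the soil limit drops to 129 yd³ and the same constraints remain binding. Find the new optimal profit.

1119

At the optimum: stone uses 180 of 180 (binding); soil uses 130 of 130 (binding); crew uses 117 of 129 (slack = 12).
Slack constraints have shadow price 0 (complementary slackness).
The binding rows give the dual system: 3·y_stone + 1·y_soil = 17.5 and 5·y_stone + 5·y_soil = 32.5.
This yields shadow prices y_stone = 5.5, y_soil = 1.
Δz = y_soil·Δb = 1 × (-1) = -1, so new z* = 1120 − 1 = 1119.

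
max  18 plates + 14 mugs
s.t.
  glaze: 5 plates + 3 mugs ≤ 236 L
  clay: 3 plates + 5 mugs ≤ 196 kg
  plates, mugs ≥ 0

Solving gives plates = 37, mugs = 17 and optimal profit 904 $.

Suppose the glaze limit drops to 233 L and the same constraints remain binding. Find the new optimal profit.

895

Both glaze and clay are binding at x*.
The binding rows give the dual system: 5·y_glaze + 3·y_clay = 18 and 3·y_glaze + 5·y_clay = 14.
This yields shadow prices y_glaze = 3, y_clay = 1.
Δz = y_glaze·Δb = 3 × (-3) = -9, so new z* = 904 − 9 = 895.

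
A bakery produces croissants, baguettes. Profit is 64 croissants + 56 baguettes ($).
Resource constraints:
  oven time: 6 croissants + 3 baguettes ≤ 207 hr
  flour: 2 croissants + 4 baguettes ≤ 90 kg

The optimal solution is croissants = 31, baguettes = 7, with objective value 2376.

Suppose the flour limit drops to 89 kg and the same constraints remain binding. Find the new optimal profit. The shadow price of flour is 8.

Δb = -1, so new z* = 2376 + (8)·(-1) = 2376 − 8 = 2368.

2368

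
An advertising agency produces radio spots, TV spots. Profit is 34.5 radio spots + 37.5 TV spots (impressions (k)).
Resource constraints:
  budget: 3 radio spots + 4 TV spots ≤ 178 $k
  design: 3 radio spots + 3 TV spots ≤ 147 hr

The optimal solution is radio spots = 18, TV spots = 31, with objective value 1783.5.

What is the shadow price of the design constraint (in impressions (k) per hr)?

At the optimum: budget uses 178 of 178 (binding); design uses 147 of 147 (binding).
The binding rows give the dual system: 3·y_budget + 3·y_design = 34.5 and 4·y_budget + 3·y_design = 37.5.
This yields shadow prices y_budget = 3, y_design = 8.5.
Shadow price of design = 8.5.

8.5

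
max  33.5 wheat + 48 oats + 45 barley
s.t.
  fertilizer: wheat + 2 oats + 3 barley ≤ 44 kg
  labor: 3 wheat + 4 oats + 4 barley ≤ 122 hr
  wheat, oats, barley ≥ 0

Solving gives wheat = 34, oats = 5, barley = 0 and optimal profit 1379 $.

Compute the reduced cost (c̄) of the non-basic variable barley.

At the optimum: fertilizer uses 44 of 44 (binding); labor uses 122 of 122 (binding).
Dual feasibility on the basic columns requires 1·y_fertilizer + 3·y_labor = 33.5, 2·y_fertilizer + 4·y_labor = 48.
This yields shadow prices y_fertilizer = 5, y_labor = 9.5.
Reduced cost of barley: c₃ − yᵀa₃ = 45 − (5·3 + 9.5·4) = 45 − 53 = -8.

-8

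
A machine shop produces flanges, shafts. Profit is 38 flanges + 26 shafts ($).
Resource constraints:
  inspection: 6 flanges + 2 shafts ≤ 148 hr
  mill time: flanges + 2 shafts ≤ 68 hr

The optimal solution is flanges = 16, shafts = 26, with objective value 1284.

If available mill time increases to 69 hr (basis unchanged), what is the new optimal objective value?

Check each constraint at x*: inspection 148/148 (tight); mill time 68/68 (tight).
Dual feasibility on the basic columns requires 6·y_inspection + 1·y_mill time = 38, 2·y_inspection + 2·y_mill time = 26.
Solving: y_inspection = 5, y_mill time = 8.
Δz = y_mill time·Δb = 8 × (1) = 8, so new z* = 1284 + 8 = 1292.

1292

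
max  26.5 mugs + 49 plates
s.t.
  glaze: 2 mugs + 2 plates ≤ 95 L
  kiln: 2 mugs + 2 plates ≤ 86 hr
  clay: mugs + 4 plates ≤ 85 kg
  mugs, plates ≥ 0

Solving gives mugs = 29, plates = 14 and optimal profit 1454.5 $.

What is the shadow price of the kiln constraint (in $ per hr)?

At the optimum: glaze uses 86 of 95 (slack = 9); kiln uses 86 of 86 (binding); clay uses 85 of 85 (binding).
By complementary slackness, y = 0 for the non-binding constraint.
The binding rows give the dual system: 2·y_kiln + 1·y_clay = 26.5 and 2·y_kiln + 4·y_clay = 49.
→ y_kiln = 9.5 and y_clay = 7.5.
Shadow price of kiln = 9.5.

9.5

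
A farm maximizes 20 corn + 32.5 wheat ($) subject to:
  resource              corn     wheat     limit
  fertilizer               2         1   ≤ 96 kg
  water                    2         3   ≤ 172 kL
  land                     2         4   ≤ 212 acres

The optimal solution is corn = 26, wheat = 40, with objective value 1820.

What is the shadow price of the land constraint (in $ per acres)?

2.5

At the optimum: fertilizer uses 92 of 96 (slack = 4); water uses 172 of 172 (binding); land uses 212 of 212 (binding).
Slack constraints have shadow price 0 (complementary slackness).
From A_Bᵀ y = c: 2·y_water + 2·y_land = 20; 3·y_water + 4·y_land = 32.5.
This yields shadow prices y_water = 7.5, y_land = 2.5.
Shadow price of land = 2.5.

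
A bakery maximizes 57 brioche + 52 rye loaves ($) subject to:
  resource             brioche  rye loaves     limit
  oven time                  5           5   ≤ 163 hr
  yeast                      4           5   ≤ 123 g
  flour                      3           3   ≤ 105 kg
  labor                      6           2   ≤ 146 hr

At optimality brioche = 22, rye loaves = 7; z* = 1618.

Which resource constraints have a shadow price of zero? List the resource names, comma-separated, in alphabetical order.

flour, oven time

oven time: 145/163 (slack 18)
yeast: 123/123 (binding)
flour: 87/105 (slack 18)
labor: 146/146 (binding)
By complementary slackness, a constraint with positive slack has shadow price 0 → flour, oven time.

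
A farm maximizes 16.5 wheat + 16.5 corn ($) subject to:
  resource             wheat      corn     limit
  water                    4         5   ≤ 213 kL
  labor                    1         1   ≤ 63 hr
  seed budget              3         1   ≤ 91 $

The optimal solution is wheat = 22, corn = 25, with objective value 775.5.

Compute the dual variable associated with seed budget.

1.5

Check each constraint at x*: water 213/213 (tight); labor 47/63 (slack 16); seed budget 91/91 (tight).
By complementary slackness, y = 0 for the non-binding constraint.
The binding rows give the dual system: 4·y_water + 3·y_seed budget = 16.5 and 5·y_water + 1·y_seed budget = 16.5.
Solving: y_water = 3, y_seed budget = 1.5.
Shadow price of seed budget = 1.5.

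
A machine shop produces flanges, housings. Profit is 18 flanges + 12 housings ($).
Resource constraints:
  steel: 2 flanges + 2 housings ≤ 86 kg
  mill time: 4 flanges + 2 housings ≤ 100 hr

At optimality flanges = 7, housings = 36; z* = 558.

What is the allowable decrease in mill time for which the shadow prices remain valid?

Binding constraints: steel, mill time. The basis is B = [[2,2],[4,2]] with det -4.
Per unit decrease in mill time, x* moves by d = (-0.5, 0.5).
The basis stays optimal until flanges reaches 0; allowable decrease = 14 hr.

14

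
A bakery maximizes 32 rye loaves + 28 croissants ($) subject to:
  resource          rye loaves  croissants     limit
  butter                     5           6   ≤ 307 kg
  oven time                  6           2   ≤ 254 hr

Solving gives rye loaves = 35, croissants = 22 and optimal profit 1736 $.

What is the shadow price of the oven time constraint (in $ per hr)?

At the optimum: butter uses 307 of 307 (binding); oven time uses 254 of 254 (binding).
From A_Bᵀ y = c: 5·y_butter + 6·y_oven time = 32; 6·y_butter + 2·y_oven time = 28.
Solving: y_butter = 4, y_oven time = 2.
Shadow price of oven time = 2.

2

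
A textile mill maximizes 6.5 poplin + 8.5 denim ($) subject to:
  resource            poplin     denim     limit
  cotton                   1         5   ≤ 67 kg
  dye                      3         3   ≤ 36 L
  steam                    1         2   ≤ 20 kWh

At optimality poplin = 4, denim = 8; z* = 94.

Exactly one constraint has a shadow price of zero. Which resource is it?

cotton

cotton: 44/67 (slack 23)
dye: 36/36 (binding)
steam: 20/20 (binding)
By complementary slackness, a constraint with positive slack has shadow price 0 → cotton.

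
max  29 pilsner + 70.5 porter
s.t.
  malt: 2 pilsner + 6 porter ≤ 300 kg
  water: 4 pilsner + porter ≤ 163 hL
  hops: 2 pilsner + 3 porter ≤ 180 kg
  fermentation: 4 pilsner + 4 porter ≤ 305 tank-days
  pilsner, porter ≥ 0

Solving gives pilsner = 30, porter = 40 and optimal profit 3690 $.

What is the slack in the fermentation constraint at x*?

25

fermentation used = 4·30 + 4·40 = 280; slack = 305 − 280 = 25.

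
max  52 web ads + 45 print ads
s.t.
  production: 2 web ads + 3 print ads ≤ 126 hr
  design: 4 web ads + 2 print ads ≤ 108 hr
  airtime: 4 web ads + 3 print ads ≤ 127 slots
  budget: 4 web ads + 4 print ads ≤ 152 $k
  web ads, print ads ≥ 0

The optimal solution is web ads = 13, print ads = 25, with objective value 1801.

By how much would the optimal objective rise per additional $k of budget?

6

Binding: airtime and budget. Non-binding: production (25 unused), design (6 unused).
Since production, design are not tight, their duals are 0.
Dual feasibility on the basic columns requires 4·y_airtime + 4·y_budget = 52, 3·y_airtime + 4·y_budget = 45.
This yields shadow prices y_airtime = 7, y_budget = 6.
Shadow price of budget = 6.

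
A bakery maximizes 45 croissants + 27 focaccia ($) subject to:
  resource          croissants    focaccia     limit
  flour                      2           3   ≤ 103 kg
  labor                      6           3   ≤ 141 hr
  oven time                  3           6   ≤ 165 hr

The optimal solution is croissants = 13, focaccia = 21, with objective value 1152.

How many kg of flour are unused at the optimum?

flour used = 2·13 + 3·21 = 89; slack = 103 − 89 = 14.

14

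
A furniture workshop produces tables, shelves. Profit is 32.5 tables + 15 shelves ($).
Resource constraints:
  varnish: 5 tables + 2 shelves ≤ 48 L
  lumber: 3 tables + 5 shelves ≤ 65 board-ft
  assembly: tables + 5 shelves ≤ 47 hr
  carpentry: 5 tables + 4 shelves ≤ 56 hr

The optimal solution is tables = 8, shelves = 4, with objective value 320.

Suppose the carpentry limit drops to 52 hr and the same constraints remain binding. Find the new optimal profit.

316

At the optimum: varnish uses 48 of 48 (binding); lumber uses 44 of 65 (slack = 21); assembly uses 28 of 47 (slack = 19); carpentry uses 56 of 56 (binding).
Slack constraints have shadow price 0 (complementary slackness).
The binding rows give the dual system: 5·y_varnish + 5·y_carpentry = 32.5 and 2·y_varnish + 4·y_carpentry = 15.
→ y_varnish = 5.5 and y_carpentry = 1.
Δz = y_carpentry·Δb = 1 × (-4) = -4, so new z* = 320 − 4 = 316.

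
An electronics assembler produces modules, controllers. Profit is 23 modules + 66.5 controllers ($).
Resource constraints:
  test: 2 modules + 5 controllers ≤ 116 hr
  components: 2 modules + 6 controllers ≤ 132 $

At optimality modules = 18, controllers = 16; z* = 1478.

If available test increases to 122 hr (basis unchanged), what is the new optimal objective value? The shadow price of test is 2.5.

Δb = 6, so new z* = 1478 + (2.5)·(6) = 1478 + 15 = 1493.

1493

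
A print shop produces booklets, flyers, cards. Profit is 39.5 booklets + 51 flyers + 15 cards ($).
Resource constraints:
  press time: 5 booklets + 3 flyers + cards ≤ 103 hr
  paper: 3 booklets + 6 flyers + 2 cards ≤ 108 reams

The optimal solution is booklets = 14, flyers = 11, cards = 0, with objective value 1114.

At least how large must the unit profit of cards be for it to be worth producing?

17

At the optimum: press time uses 103 of 103 (binding); paper uses 108 of 108 (binding).
From A_Bᵀ y = c: 5·y_press time + 3·y_paper = 39.5; 3·y_press time + 6·y_paper = 51.
Solving: y_press time = 4, y_paper = 6.5.
cards enters the basis when its profit ≥ yᵀa₃ = 4·1 + 6.5·2 = 17.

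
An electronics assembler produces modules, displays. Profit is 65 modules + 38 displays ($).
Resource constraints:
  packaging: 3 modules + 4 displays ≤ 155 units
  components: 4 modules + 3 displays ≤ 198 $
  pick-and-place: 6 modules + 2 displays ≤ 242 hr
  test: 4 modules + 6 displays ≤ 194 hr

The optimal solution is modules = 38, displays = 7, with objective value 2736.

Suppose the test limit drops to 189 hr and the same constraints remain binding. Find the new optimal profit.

At the optimum: packaging uses 142 of 155 (slack = 13); components uses 173 of 198 (slack = 25); pick-and-place uses 242 of 242 (binding); test uses 194 of 194 (binding).
By complementary slackness, y = 0 for the non-binding constraints.
Dual feasibility on the basic columns requires 6·y_pick-and-place + 4·y_test = 65, 2·y_pick-and-place + 6·y_test = 38.
This yields shadow prices y_pick-and-place = 8.5, y_test = 3.5.
Δz = y_test·Δb = 3.5 × (-5) = -17.5, so new z* = 2736 − 17.5 = 2718.5.

2718.5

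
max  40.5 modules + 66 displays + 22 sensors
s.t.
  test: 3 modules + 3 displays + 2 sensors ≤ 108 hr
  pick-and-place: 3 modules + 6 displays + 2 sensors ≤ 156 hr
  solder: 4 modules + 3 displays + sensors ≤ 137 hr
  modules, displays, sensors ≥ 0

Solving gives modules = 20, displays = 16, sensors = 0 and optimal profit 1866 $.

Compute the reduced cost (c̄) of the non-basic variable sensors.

-5

Check each constraint at x*: test 108/108 (tight); pick-and-place 156/156 (tight); solder 128/137 (slack 9).
By complementary slackness, y = 0 for the non-binding constraint.
The binding rows give the dual system: 3·y_test + 3·y_pick-and-place = 40.5 and 3·y_test + 6·y_pick-and-place = 66.
→ y_test = 5 and y_pick-and-place = 8.5.
Reduced cost of sensors: c₃ − yᵀa₃ = 22 − (5·2 + 8.5·2) = 22 − 27 = -5.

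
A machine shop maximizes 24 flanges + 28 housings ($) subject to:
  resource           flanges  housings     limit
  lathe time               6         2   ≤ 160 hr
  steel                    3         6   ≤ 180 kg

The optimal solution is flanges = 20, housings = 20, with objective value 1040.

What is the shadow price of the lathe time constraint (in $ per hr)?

2

At the optimum: lathe time uses 160 of 160 (binding); steel uses 180 of 180 (binding).
Dual feasibility on the basic columns requires 6·y_lathe time + 3·y_steel = 24, 2·y_lathe time + 6·y_steel = 28.
This yields shadow prices y_lathe time = 2, y_steel = 4.
Shadow price of lathe time = 2.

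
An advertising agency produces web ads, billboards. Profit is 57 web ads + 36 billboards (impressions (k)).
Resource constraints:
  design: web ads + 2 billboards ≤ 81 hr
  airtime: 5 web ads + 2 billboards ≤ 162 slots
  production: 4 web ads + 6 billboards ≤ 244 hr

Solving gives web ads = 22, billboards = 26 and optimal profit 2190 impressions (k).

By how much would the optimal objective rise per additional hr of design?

Binding: airtime and production. Non-binding: design (7 unused).
By complementary slackness, y = 0 for the non-binding constraint.
The binding rows give the dual system: 5·y_airtime + 4·y_production = 57 and 2·y_airtime + 6·y_production = 36.
This yields shadow prices y_airtime = 9, y_production = 3.
Shadow price of design = 0.

0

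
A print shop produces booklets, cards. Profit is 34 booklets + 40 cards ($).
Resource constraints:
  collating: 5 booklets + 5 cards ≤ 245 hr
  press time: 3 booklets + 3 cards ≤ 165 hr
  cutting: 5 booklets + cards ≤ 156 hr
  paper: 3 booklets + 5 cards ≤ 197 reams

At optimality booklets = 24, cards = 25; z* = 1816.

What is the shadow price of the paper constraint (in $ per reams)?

Binding: collating and paper. Non-binding: press time (18 unused), cutting (11 unused).
Slack constraints have shadow price 0 (complementary slackness).
The binding rows give the dual system: 5·y_collating + 3·y_paper = 34 and 5·y_collating + 5·y_paper = 40.
→ y_collating = 5 and y_paper = 3.
Shadow price of paper = 3.

3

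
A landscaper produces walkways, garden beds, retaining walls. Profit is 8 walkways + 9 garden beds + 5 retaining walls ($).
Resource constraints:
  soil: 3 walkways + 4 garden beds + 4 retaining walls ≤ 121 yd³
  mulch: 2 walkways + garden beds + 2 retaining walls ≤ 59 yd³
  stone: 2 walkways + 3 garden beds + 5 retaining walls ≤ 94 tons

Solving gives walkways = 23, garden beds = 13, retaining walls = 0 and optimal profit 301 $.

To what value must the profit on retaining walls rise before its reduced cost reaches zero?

Binding: soil and mulch. Non-binding: stone (9 unused).
Slack constraints have shadow price 0 (complementary slackness).
Dual feasibility on the basic columns requires 3·y_soil + 2·y_mulch = 8, 4·y_soil + 1·y_mulch = 9.
This yields shadow prices y_soil = 2, y_mulch = 1.
retaining walls enters the basis when its profit ≥ yᵀa₃ = 2·4 + 1·2 = 10.

10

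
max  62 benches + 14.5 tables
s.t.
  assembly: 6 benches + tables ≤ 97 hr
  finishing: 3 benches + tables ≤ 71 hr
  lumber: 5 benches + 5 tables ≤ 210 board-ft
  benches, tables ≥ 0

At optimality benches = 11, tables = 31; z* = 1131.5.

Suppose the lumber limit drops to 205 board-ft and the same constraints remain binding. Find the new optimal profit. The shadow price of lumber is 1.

Δb = -5, so new z* = 1131.5 + (1)·(-5) = 1131.5 − 5 = 1126.5.

1126.5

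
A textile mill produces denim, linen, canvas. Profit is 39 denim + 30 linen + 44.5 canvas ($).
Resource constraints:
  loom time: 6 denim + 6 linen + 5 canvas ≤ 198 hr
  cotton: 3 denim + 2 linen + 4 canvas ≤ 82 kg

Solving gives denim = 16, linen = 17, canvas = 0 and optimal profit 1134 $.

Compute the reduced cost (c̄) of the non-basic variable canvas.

-1.5

Both loom time and cotton are binding at x*.
The binding rows give the dual system: 6·y_loom time + 3·y_cotton = 39 and 6·y_loom time + 2·y_cotton = 30.
→ y_loom time = 2 and y_cotton = 9.
Reduced cost of canvas: c₃ − yᵀa₃ = 44.5 − (2·5 + 9·4) = 44.5 − 46 = -1.5.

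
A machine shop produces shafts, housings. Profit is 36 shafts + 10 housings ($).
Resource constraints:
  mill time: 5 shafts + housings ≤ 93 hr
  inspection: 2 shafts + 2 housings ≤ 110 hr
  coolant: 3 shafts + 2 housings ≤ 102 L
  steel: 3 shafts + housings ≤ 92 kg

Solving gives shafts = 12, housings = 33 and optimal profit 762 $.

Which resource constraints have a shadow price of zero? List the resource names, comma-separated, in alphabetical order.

inspection, steel

mill time: 93/93 (binding)
inspection: 90/110 (slack 20)
coolant: 102/102 (binding)
steel: 69/92 (slack 23)
By complementary slackness, a constraint with positive slack has shadow price 0 → inspection, steel.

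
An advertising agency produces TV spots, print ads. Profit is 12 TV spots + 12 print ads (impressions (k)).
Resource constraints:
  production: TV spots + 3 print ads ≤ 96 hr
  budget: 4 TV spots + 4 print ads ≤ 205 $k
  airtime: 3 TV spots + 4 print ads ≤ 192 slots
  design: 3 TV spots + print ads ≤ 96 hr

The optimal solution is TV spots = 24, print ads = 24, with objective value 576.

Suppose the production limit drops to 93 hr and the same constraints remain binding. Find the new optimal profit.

Check each constraint at x*: production 96/96 (tight); budget 192/205 (slack 13); airtime 168/192 (slack 24); design 96/96 (tight).
Slack constraints have shadow price 0 (complementary slackness).
From A_Bᵀ y = c: 1·y_production + 3·y_design = 12; 3·y_production + 1·y_design = 12.
This yields shadow prices y_production = 3, y_design = 3.
Δz = y_production·Δb = 3 × (-3) = -9, so new z* = 576 − 9 = 567.

567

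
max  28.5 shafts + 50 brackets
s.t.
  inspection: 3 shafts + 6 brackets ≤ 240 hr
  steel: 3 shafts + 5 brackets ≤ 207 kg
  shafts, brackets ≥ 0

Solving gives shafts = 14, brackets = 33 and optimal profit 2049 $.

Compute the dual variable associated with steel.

Check each constraint at x*: inspection 240/240 (tight); steel 207/207 (tight).
From A_Bᵀ y = c: 3·y_inspection + 3·y_steel = 28.5; 6·y_inspection + 5·y_steel = 50.
This yields shadow prices y_inspection = 2.5, y_steel = 7.
Shadow price of steel = 7.

7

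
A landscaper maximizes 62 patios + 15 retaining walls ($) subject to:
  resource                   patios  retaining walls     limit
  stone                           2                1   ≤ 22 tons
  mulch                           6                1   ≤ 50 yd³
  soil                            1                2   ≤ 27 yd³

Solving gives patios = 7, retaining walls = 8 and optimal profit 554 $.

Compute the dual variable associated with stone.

7

Check each constraint at x*: stone 22/22 (tight); mulch 50/50 (tight); soil 23/27 (slack 4).
Slack constraints have shadow price 0 (complementary slackness).
The binding rows give the dual system: 2·y_stone + 6·y_mulch = 62 and 1·y_stone + 1·y_mulch = 15.
→ y_stone = 7 and y_mulch = 8.
Shadow price of stone = 7.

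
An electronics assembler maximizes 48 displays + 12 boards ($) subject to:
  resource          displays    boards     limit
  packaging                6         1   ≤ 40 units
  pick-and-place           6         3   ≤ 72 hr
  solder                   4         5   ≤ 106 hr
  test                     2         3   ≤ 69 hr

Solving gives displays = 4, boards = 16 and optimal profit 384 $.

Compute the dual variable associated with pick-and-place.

Binding: packaging and pick-and-place. Non-binding: solder (10 unused), test (13 unused).
By complementary slackness, y = 0 for the non-binding constraints.
The binding rows give the dual system: 6·y_packaging + 6·y_pick-and-place = 48 and 1·y_packaging + 3·y_pick-and-place = 12.
Solving: y_packaging = 6, y_pick-and-place = 2.
Shadow price of pick-and-place = 2.

2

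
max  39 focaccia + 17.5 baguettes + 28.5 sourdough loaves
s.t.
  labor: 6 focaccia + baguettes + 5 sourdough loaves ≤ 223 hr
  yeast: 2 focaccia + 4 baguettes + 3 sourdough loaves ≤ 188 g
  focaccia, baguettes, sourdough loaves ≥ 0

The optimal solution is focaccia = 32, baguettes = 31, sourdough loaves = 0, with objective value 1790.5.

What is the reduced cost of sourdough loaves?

-8

Both labor and yeast are binding at x*.
From A_Bᵀ y = c: 6·y_labor + 2·y_yeast = 39; 1·y_labor + 4·y_yeast = 17.5.
→ y_labor = 5.5 and y_yeast = 3.
Reduced cost of sourdough loaves: c₃ − yᵀa₃ = 28.5 − (5.5·5 + 3·3) = 28.5 − 36.5 = -8.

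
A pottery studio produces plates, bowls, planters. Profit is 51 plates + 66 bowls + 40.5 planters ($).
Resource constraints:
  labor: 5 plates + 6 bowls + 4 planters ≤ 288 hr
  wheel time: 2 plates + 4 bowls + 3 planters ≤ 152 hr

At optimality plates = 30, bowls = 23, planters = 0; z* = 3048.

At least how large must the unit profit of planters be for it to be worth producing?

At the optimum: labor uses 288 of 288 (binding); wheel time uses 152 of 152 (binding).
The binding rows give the dual system: 5·y_labor + 2·y_wheel time = 51 and 6·y_labor + 4·y_wheel time = 66.
This yields shadow prices y_labor = 9, y_wheel time = 3.
planters enters the basis when its profit ≥ yᵀa₃ = 9·4 + 3·3 = 45.

45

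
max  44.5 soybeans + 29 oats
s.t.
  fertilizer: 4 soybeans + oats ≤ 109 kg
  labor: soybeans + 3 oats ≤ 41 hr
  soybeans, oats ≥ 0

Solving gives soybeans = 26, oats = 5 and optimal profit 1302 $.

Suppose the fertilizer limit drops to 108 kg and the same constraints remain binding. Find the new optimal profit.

Both fertilizer and labor are binding at x*.
From A_Bᵀ y = c: 4·y_fertilizer + 1·y_labor = 44.5; 1·y_fertilizer + 3·y_labor = 29.
This yields shadow prices y_fertilizer = 9.5, y_labor = 6.5.
Δz = y_fertilizer·Δb = 9.5 × (-1) = -9.5, so new z* = 1302 − 9.5 = 1292.5.

1292.5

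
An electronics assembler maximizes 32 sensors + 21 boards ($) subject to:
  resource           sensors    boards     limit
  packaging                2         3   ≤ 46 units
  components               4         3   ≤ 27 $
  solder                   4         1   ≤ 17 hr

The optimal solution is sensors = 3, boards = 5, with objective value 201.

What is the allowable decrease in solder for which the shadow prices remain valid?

Binding constraints: components, solder. The basis is B = [[4,3],[4,1]] with det -8.
Per unit decrease in solder, x* moves by d = (-0.375, 0.5).
The basis stays optimal until sensors reaches 0; allowable decrease = 8 hr.

8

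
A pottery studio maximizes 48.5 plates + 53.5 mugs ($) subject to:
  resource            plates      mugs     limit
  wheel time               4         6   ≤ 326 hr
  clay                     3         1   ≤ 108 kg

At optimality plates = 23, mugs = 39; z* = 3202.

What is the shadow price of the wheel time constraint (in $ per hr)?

Check each constraint at x*: wheel time 326/326 (tight); clay 108/108 (tight).
Dual feasibility on the basic columns requires 4·y_wheel time + 3·y_clay = 48.5, 6·y_wheel time + 1·y_clay = 53.5.
Solving: y_wheel time = 8, y_clay = 5.5.
Shadow price of wheel time = 8.

8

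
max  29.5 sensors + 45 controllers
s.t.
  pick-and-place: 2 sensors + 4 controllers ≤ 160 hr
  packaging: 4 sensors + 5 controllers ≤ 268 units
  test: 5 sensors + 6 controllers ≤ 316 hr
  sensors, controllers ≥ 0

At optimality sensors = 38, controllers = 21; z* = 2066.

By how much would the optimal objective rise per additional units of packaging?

0

Check each constraint at x*: pick-and-place 160/160 (tight); packaging 257/268 (slack 11); test 316/316 (tight).
Since packaging is not tight, its dual is 0.
Dual feasibility on the basic columns requires 2·y_pick-and-place + 5·y_test = 29.5, 4·y_pick-and-place + 6·y_test = 45.
Solving: y_pick-and-place = 6, y_test = 3.5.
Shadow price of packaging = 0.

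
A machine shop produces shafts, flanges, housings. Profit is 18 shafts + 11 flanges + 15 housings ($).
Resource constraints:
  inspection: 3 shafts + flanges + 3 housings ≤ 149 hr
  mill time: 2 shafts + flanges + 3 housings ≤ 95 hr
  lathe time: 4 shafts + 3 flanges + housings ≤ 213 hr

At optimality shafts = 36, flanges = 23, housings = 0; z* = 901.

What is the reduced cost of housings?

-2

At the optimum: inspection uses 131 of 149 (slack = 18); mill time uses 95 of 95 (binding); lathe time uses 213 of 213 (binding).
Slack constraints have shadow price 0 (complementary slackness).
From A_Bᵀ y = c: 2·y_mill time + 4·y_lathe time = 18; 1·y_mill time + 3·y_lathe time = 11.
This yields shadow prices y_mill time = 5, y_lathe time = 2.
Reduced cost of housings: c₃ − yᵀa₃ = 15 − (5·3 + 2·1) = 15 − 17 = -2.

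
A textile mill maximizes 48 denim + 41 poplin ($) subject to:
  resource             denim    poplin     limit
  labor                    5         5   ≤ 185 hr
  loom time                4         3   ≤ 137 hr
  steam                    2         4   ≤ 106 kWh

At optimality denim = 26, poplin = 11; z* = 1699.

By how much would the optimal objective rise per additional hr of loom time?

7

At the optimum: labor uses 185 of 185 (binding); loom time uses 137 of 137 (binding); steam uses 96 of 106 (slack = 10).
By complementary slackness, y = 0 for the non-binding constraint.
Dual feasibility on the basic columns requires 5·y_labor + 4·y_loom time = 48, 5·y_labor + 3·y_loom time = 41.
Solving: y_labor = 4, y_loom time = 7.
Shadow price of loom time = 7.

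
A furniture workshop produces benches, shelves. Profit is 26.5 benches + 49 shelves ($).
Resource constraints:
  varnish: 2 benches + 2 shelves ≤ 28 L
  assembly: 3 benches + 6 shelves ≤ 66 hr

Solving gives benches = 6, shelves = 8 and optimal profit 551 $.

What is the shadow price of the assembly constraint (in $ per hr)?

7.5

Check each constraint at x*: varnish 28/28 (tight); assembly 66/66 (tight).
Dual feasibility on the basic columns requires 2·y_varnish + 3·y_assembly = 26.5, 2·y_varnish + 6·y_assembly = 49.
Solving: y_varnish = 2, y_assembly = 7.5.
Shadow price of assembly = 7.5.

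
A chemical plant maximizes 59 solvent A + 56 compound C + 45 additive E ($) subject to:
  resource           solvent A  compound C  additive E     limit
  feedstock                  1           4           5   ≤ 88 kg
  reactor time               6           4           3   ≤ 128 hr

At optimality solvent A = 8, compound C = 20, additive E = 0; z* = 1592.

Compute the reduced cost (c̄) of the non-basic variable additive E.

At the optimum: feedstock uses 88 of 88 (binding); reactor time uses 128 of 128 (binding).
Dual feasibility on the basic columns requires 1·y_feedstock + 6·y_reactor time = 59, 4·y_feedstock + 4·y_reactor time = 56.
This yields shadow prices y_feedstock = 5, y_reactor time = 9.
Reduced cost of additive E: c₃ − yᵀa₃ = 45 − (5·5 + 9·3) = 45 − 52 = -7.

-7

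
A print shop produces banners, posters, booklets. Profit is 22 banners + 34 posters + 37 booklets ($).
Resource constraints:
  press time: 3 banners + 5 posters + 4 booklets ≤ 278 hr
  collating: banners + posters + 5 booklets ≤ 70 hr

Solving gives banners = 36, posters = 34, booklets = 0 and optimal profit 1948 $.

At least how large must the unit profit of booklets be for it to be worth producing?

Check each constraint at x*: press time 278/278 (tight); collating 70/70 (tight).
The binding rows give the dual system: 3·y_press time + 1·y_collating = 22 and 5·y_press time + 1·y_collating = 34.
→ y_press time = 6 and y_collating = 4.
booklets enters the basis when its profit ≥ yᵀa₃ = 6·4 + 4·5 = 44.

44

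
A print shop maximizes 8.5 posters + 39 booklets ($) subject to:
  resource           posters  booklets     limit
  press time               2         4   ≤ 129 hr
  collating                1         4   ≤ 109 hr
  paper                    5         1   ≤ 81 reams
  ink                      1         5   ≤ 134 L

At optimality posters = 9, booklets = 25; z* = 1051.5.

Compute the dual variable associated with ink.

Check each constraint at x*: press time 118/129 (slack 11); collating 109/109 (tight); paper 70/81 (slack 11); ink 134/134 (tight).
Since press time, paper are not tight, their duals are 0.
The binding rows give the dual system: 1·y_collating + 1·y_ink = 8.5 and 4·y_collating + 5·y_ink = 39.
→ y_collating = 3.5 and y_ink = 5.
Shadow price of ink = 5.

5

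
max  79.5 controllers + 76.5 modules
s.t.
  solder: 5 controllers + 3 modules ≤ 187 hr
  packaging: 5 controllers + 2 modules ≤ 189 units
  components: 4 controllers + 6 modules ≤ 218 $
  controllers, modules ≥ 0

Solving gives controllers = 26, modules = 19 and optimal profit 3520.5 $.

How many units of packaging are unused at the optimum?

packaging used = 5·26 + 2·19 = 168; slack = 189 − 168 = 21.

21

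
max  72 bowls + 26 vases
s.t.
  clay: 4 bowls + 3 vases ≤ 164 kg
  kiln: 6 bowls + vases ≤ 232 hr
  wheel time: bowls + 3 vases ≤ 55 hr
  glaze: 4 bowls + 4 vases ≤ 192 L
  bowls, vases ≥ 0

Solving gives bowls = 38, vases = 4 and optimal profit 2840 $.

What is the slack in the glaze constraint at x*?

24

glaze used = 4·38 + 4·4 = 168; slack = 192 − 168 = 24.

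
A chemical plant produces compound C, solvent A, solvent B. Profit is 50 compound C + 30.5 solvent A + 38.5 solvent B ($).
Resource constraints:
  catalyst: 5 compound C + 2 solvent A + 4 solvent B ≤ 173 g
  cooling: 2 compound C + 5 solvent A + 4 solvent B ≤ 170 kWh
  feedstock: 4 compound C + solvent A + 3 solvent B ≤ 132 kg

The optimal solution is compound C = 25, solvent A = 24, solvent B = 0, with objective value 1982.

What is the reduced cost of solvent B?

-7.5

Check each constraint at x*: catalyst 173/173 (tight); cooling 170/170 (tight); feedstock 124/132 (slack 8).
Slack constraints have shadow price 0 (complementary slackness).
Dual feasibility on the basic columns requires 5·y_catalyst + 2·y_cooling = 50, 2·y_catalyst + 5·y_cooling = 30.5.
→ y_catalyst = 9 and y_cooling = 2.5.
Reduced cost of solvent B: c₃ − yᵀa₃ = 38.5 − (9·4 + 2.5·4) = 38.5 − 46 = -7.5.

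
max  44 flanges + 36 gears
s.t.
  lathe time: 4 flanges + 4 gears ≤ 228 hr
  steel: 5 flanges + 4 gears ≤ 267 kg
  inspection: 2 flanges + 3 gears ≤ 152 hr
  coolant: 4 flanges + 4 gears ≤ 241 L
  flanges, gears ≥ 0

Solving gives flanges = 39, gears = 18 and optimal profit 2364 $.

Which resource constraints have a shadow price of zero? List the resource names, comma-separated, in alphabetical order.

lathe time: 228/228 (binding)
steel: 267/267 (binding)
inspection: 132/152 (slack 20)
coolant: 228/241 (slack 13)
By complementary slackness, a constraint with positive slack has shadow price 0 → coolant, inspection.

coolant, inspection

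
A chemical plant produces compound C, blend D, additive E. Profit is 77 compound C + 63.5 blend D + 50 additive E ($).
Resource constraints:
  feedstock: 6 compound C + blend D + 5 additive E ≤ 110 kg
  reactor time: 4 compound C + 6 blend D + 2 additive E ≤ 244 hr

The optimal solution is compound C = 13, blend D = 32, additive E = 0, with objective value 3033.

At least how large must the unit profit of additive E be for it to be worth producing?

Check each constraint at x*: feedstock 110/110 (tight); reactor time 244/244 (tight).
Dual feasibility on the basic columns requires 6·y_feedstock + 4·y_reactor time = 77, 1·y_feedstock + 6·y_reactor time = 63.5.
Solving: y_feedstock = 6.5, y_reactor time = 9.5.
additive E enters the basis when its profit ≥ yᵀa₃ = 6.5·5 + 9.5·2 = 51.5.

51.5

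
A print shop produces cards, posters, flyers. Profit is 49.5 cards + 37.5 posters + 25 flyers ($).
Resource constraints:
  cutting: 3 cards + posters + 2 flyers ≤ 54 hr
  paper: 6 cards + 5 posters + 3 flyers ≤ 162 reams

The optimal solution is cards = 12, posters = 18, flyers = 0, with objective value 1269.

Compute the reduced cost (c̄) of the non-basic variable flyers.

-1

Check each constraint at x*: cutting 54/54 (tight); paper 162/162 (tight).
Dual feasibility on the basic columns requires 3·y_cutting + 6·y_paper = 49.5, 1·y_cutting + 5·y_paper = 37.5.
This yields shadow prices y_cutting = 2.5, y_paper = 7.
Reduced cost of flyers: c₃ − yᵀa₃ = 25 − (2.5·2 + 7·3) = 25 − 26 = -1.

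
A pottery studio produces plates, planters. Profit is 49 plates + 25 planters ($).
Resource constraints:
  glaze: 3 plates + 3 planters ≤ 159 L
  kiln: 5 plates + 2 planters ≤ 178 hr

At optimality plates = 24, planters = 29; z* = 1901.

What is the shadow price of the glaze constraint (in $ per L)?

3

At the optimum: glaze uses 159 of 159 (binding); kiln uses 178 of 178 (binding).
The binding rows give the dual system: 3·y_glaze + 5·y_kiln = 49 and 3·y_glaze + 2·y_kiln = 25.
This yields shadow prices y_glaze = 3, y_kiln = 8.
Shadow price of glaze = 3.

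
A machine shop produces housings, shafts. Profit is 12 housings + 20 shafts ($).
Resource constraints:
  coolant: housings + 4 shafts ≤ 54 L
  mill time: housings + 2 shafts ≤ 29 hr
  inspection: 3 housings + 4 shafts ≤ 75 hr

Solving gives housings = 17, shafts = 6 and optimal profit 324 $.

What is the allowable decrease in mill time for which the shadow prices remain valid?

4

Binding constraints: mill time, inspection. The basis is B = [[1,2],[3,4]] with det -2.
Per unit decrease in mill time, x* moves by d = (2, -1.5).
The basis stays optimal until shafts reaches 0; allowable decrease = 4 hr.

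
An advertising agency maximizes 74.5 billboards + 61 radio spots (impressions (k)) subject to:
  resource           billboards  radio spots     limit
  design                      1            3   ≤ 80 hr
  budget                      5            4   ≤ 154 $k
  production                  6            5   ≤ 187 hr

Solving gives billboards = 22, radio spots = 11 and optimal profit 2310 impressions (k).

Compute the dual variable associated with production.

7

At the optimum: design uses 55 of 80 (slack = 25); budget uses 154 of 154 (binding); production uses 187 of 187 (binding).
Slack constraints have shadow price 0 (complementary slackness).
Dual feasibility on the basic columns requires 5·y_budget + 6·y_production = 74.5, 4·y_budget + 5·y_production = 61.
→ y_budget = 6.5 and y_production = 7.
Shadow price of production = 7.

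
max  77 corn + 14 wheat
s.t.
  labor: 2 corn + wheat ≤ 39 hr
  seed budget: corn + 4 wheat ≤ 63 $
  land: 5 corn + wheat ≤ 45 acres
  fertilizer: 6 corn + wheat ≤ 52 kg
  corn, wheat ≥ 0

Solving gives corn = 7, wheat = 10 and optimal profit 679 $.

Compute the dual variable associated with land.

7

Binding: land and fertilizer. Non-binding: labor (15 unused), seed budget (16 unused).
Since labor, seed budget are not tight, their duals are 0.
Dual feasibility on the basic columns requires 5·y_land + 6·y_fertilizer = 77, 1·y_land + 1·y_fertilizer = 14.
Solving: y_land = 7, y_fertilizer = 7.
Shadow price of land = 7.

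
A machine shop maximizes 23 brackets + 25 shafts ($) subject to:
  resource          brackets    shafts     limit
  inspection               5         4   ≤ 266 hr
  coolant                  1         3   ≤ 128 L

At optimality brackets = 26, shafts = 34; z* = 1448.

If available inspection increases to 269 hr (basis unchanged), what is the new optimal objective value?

At the optimum: inspection uses 266 of 266 (binding); coolant uses 128 of 128 (binding).
Dual feasibility on the basic columns requires 5·y_inspection + 1·y_coolant = 23, 4·y_inspection + 3·y_coolant = 25.
This yields shadow prices y_inspection = 4, y_coolant = 3.
Δz = y_inspection·Δb = 4 × (3) = 12, so new z* = 1448 + 12 = 1460.

1460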